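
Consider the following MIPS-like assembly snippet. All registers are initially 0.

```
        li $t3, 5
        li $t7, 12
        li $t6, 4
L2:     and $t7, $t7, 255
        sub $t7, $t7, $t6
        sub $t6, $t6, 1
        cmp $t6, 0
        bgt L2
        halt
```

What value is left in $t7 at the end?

2

$t3=5
$t7=12
$t6=4
$t7=12&255=12
$t7=12-4=8
$t6=4-1=3
cmp $t6, 0  (cmp 3,0)
bgt L2: taken
$t7=8&255=8
$t7=8-3=5
$t6=3-1=2
cmp $t6, 0  (cmp 2,0)
bgt L2: taken
$t7=5&255=5
$t7=5-2=3
$t6=2-1=1
cmp $t6, 0  (cmp 1,0)
bgt L2: taken
$t7=3&255=3
$t7=3-1=2
$t6=1-1=0
cmp $t6, 0  (cmp 0,0)
bgt L2: not taken
halt.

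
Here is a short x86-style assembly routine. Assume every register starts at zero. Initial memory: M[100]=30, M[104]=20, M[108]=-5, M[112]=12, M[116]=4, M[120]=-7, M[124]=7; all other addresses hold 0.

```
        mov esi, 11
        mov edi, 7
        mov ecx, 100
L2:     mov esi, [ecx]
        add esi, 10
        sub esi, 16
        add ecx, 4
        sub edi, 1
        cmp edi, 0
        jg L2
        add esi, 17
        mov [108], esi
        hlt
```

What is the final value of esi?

18

esi=11
edi=7
ecx=100
esi=M[100]=30
esi=30+10=40
esi=40-16=24
ecx=100+4=104
edi=7-1=6
cmp edi, 0  (cmp 6,0)
jg L2: taken
esi=M[104]=20
esi=20+10=30
esi=30-16=14
ecx=104+4=108
edi=6-1=5
cmp edi, 0  (cmp 5,0)
jg L2: taken
esi=M[108]=-5
esi=(-5)+10=5
esi=5-16=-11
ecx=108+4=112
edi=5-1=4
cmp edi, 0  (cmp 4,0)
jg L2: taken
esi=M[112]=12
esi=12+10=22
esi=22-16=6
ecx=112+4=116
edi=4-1=3
cmp edi, 0  (cmp 3,0)
jg L2: taken
esi=M[116]=4
esi=4+10=14
esi=14-16=-2
ecx=116+4=120
edi=3-1=2
cmp edi, 0  (cmp 2,0)
jg L2: taken
esi=M[120]=-7
esi=(-7)+10=3
esi=3-16=-13
ecx=120+4=124
edi=2-1=1
cmp edi, 0  (cmp 1,0)
jg L2: taken
esi=M[124]=7
esi=7+10=17
esi=17-16=1
ecx=124+4=128
edi=1-1=0
cmp edi, 0  (cmp 0,0)
jg L2: not taken
esi=1+17=18
mov [108], esi → M[108]=18
halt.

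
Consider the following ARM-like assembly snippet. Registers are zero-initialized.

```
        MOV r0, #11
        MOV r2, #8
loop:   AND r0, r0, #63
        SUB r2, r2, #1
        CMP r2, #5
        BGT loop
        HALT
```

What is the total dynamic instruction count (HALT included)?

MOV r0, #11 → r0=11
MOV r2, #8 → r2=8
AND r0, r0, #63 → r0=11&63=11
SUB r2, r2, #1 → r2=8-1=7
CMP r2, #5  (cmp 7,5)
BGT loop: taken
AND r0, r0, #63 → r0=11&63=11
SUB r2, r2, #1 → r2=7-1=6
CMP r2, #5  (cmp 6,5)
BGT loop: taken
AND r0, r0, #63 → r0=11&63=11
SUB r2, r2, #1 → r2=6-1=5
CMP r2, #5  (cmp 5,5)
BGT loop: not taken
halt.
Total executed instructions: 15.

15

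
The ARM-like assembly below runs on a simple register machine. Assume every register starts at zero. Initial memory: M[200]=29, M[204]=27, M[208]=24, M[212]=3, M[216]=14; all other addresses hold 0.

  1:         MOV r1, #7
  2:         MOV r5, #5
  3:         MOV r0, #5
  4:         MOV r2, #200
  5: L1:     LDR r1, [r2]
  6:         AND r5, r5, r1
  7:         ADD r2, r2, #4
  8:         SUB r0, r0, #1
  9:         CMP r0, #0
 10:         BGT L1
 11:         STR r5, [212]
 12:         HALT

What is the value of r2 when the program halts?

after MOV r1, #7: r1=7
after MOV r5, #5: r5=5
after MOV r0, #5: r0=5
after MOV r2, #200: r2=200
after LDR r1, [r2]: r1=M[200]=29
after AND r5, r5, r1: r5=5&29=5
after ADD r2, r2, #4: r2=200+4=204
after SUB r0, r0, #1: r0=5-1=4
CMP r0, #0  (cmp 4,0)
BGT L1: taken
after LDR r1, [r2]: r1=M[204]=27
after AND r5, r5, r1: r5=5&27=1
after ADD r2, r2, #4: r2=204+4=208
after SUB r0, r0, #1: r0=4-1=3
CMP r0, #0  (cmp 3,0)
BGT L1: taken
after LDR r1, [r2]: r1=M[208]=24
after AND r5, r5, r1: r5=1&24=0
after ADD r2, r2, #4: r2=208+4=212
after SUB r0, r0, #1: r0=3-1=2
CMP r0, #0  (cmp 2,0)
BGT L1: taken
after LDR r1, [r2]: r1=M[212]=3
after AND r5, r5, r1: r5=0&3=0
after ADD r2, r2, #4: r2=212+4=216
after SUB r0, r0, #1: r0=2-1=1
CMP r0, #0  (cmp 1,0)
BGT L1: taken
after LDR r1, [r2]: r1=M[216]=14
after AND r5, r5, r1: r5=0&14=0
after ADD r2, r2, #4: r2=216+4=220
after SUB r0, r0, #1: r0=1-1=0
CMP r0, #0  (cmp 0,0)
BGT L1: not taken
STR r5, [212] → M[212]=0
halt.

220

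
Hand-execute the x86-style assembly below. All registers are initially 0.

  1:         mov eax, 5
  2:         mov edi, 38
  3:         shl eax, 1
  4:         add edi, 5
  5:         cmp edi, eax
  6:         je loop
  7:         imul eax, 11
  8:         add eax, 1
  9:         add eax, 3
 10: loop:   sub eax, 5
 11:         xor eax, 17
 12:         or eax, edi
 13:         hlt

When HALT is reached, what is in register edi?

mov eax, 5 → eax=5
mov edi, 38 → edi=38
shl eax, 1 → eax=5<<1=10
add edi, 5 → edi=38+5=43
cmp edi, eax  (cmp 43,10)
je loop: not taken
imul eax, 11 → eax=10*11=110
add eax, 1 → eax=110+1=111
add eax, 3 → eax=111+3=114
sub eax, 5 → eax=114-5=109
xor eax, 17 → eax=109^17=124
or eax, edi → eax=124|43=127
halt.

43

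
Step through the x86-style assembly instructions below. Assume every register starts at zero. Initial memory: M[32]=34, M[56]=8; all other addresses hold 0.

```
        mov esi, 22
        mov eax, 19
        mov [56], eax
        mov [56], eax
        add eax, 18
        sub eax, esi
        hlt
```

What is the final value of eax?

15

mov esi, 22 → esi=22
mov eax, 19 → eax=19
mov [56], eax → M[56]=19
mov [56], eax → M[56]=19
add eax, 18 → eax=19+18=37
sub eax, esi → eax=37-22=15
halt.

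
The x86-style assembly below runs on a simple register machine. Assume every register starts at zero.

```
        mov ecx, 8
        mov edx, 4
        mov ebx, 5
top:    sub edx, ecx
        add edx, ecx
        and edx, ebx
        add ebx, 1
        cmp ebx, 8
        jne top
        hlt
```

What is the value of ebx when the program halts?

8

mov ecx, 8 → ecx=8
mov edx, 4 → edx=4
mov ebx, 5 → ebx=5
sub edx, ecx → edx=4-8=-4
add edx, ecx → edx=(-4)+8=4
and edx, ebx → edx=4&5=4
add ebx, 1 → ebx=5+1=6
cmp ebx, 8  (cmp 6,8)
jne top: taken
sub edx, ecx → edx=4-8=-4
add edx, ecx → edx=(-4)+8=4
and edx, ebx → edx=4&6=4
add ebx, 1 → ebx=6+1=7
cmp ebx, 8  (cmp 7,8)
jne top: taken
sub edx, ecx → edx=4-8=-4
add edx, ecx → edx=(-4)+8=4
and edx, ebx → edx=4&7=4
add ebx, 1 → ebx=7+1=8
cmp ebx, 8  (cmp 8,8)
jne top: not taken
halt.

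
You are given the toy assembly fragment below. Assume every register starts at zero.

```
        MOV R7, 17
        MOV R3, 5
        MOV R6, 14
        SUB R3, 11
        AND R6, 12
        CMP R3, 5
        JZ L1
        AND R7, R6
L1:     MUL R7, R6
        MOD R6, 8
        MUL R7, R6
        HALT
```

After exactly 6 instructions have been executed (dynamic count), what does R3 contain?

-6

after MOV R7, 17: R7=17
after MOV R3, 5: R3=5
after MOV R6, 14: R6=14
after SUB R3, 11: R3=5-11=-6
after AND R6, 12: R6=14&12=12
CMP R3, 5  (cmp -6,5)
After step 6: R3 = -6.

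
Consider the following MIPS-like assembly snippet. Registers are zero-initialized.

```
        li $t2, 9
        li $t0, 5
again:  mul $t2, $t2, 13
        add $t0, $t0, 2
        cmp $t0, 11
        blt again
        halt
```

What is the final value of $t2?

$t2=9
$t0=5
$t2=9*13=117
$t0=5+2=7
cmp $t0, 11  (cmp 7,11)
blt again: taken
$t2=117*13=1521
$t0=7+2=9
cmp $t0, 11  (cmp 9,11)
blt again: taken
$t2=1521*13=19773
$t0=9+2=11
cmp $t0, 11  (cmp 11,11)
blt again: not taken
halt.

19773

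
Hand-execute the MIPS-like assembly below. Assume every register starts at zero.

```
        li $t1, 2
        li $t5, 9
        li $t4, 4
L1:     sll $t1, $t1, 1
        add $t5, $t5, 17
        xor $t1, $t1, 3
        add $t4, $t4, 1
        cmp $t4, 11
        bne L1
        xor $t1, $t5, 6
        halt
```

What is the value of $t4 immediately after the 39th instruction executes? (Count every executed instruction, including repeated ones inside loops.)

10

after li $t1, 2: $t1=2
after li $t5, 9: $t5=9
after li $t4, 4: $t4=4
after sll $t1, $t1, 1: $t1=2<<1=4
after add $t5, $t5, 17: $t5=9+17=26
after xor $t1, $t1, 3: $t1=4^3=7
after add $t4, $t4, 1: $t4=4+1=5
cmp $t4, 11  (cmp 5,11)
bne L1: taken
after sll $t1, $t1, 1: $t1=7<<1=14
after add $t5, $t5, 17: $t5=26+17=43
after xor $t1, $t1, 3: $t1=14^3=13
after add $t4, $t4, 1: $t4=5+1=6
cmp $t4, 11  (cmp 6,11)
bne L1: taken
after sll $t1, $t1, 1: $t1=13<<1=26
after add $t5, $t5, 17: $t5=43+17=60
after xor $t1, $t1, 3: $t1=26^3=25
after add $t4, $t4, 1: $t4=6+1=7
cmp $t4, 11  (cmp 7,11)
bne L1: taken
after sll $t1, $t1, 1: $t1=25<<1=50
after add $t5, $t5, 17: $t5=60+17=77
after xor $t1, $t1, 3: $t1=50^3=49
after add $t4, $t4, 1: $t4=7+1=8
cmp $t4, 11  (cmp 8,11)
bne L1: taken
after sll $t1, $t1, 1: $t1=49<<1=98
after add $t5, $t5, 17: $t5=77+17=94
after xor $t1, $t1, 3: $t1=98^3=97
after add $t4, $t4, 1: $t4=8+1=9
cmp $t4, 11  (cmp 9,11)
bne L1: taken
after sll $t1, $t1, 1: $t1=97<<1=194
after add $t5, $t5, 17: $t5=94+17=111
after xor $t1, $t1, 3: $t1=194^3=193
after add $t4, $t4, 1: $t4=9+1=10
cmp $t4, 11  (cmp 10,11)
bne L1: taken
After step 39: $t4 = 10.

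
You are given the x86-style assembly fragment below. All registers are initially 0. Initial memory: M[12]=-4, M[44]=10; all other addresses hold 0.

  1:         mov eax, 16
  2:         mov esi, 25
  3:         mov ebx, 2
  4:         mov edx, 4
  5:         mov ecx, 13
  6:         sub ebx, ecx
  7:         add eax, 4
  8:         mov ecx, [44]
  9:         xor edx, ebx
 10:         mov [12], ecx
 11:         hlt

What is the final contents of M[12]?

10

after mov eax, 16: eax=16
after mov esi, 25: esi=25
after mov ebx, 2: ebx=2
after mov edx, 4: edx=4
after mov ecx, 13: ecx=13
after sub ebx, ecx: ebx=2-13=-11
after add eax, 4: eax=16+4=20
after mov ecx, [44]: ecx=M[44]=10
after xor edx, ebx: edx=4^(-11)=-15
mov [12], ecx → M[12]=10
halt.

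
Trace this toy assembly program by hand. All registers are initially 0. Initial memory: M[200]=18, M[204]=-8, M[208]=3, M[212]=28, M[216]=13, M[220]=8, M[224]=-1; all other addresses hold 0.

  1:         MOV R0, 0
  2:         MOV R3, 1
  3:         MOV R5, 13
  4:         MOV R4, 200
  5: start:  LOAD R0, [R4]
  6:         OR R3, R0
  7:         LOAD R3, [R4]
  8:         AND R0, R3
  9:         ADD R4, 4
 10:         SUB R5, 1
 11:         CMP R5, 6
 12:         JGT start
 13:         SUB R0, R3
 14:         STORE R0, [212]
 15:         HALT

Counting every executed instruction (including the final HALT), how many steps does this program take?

63

after MOV R0, 0: R0=0
after MOV R3, 1: R3=1
after MOV R5, 13: R5=13
after MOV R4, 200: R4=200
after LOAD R0, [R4]: R0=M[200]=18
after OR R3, R0: R3=1|18=19
after LOAD R3, [R4]: R3=M[200]=18
after AND R0, R3: R0=18&18=18
after ADD R4, 4: R4=200+4=204
after SUB R5, 1: R5=13-1=12
CMP R5, 6  (cmp 12,6)
JGT start: taken
after LOAD R0, [R4]: R0=M[204]=-8
after OR R3, R0: R3=18|(-8)=-6
after LOAD R3, [R4]: R3=M[204]=-8
after AND R0, R3: R0=(-8)&(-8)=-8
after ADD R4, 4: R4=204+4=208
after SUB R5, 1: R5=12-1=11
CMP R5, 6  (cmp 11,6)
JGT start: taken
after LOAD R0, [R4]: R0=M[208]=3
after OR R3, R0: R3=(-8)|3=-5
after LOAD R3, [R4]: R3=M[208]=3
after AND R0, R3: R0=3&3=3
after ADD R4, 4: R4=208+4=212
after SUB R5, 1: R5=11-1=10
CMP R5, 6  (cmp 10,6)
JGT start: taken
after LOAD R0, [R4]: R0=M[212]=28
after OR R3, R0: R3=3|28=31
after LOAD R3, [R4]: R3=M[212]=28
after AND R0, R3: R0=28&28=28
after ADD R4, 4: R4=212+4=216
after SUB R5, 1: R5=10-1=9
CMP R5, 6  (cmp 9,6)
JGT start: taken
after LOAD R0, [R4]: R0=M[216]=13
after OR R3, R0: R3=28|13=29
after LOAD R3, [R4]: R3=M[216]=13
after AND R0, R3: R0=13&13=13
after ADD R4, 4: R4=216+4=220
after SUB R5, 1: R5=9-1=8
CMP R5, 6  (cmp 8,6)
JGT start: taken
after LOAD R0, [R4]: R0=M[220]=8
after OR R3, R0: R3=13|8=13
after LOAD R3, [R4]: R3=M[220]=8
after AND R0, R3: R0=8&8=8
after ADD R4, 4: R4=220+4=224
after SUB R5, 1: R5=8-1=7
CMP R5, 6  (cmp 7,6)
JGT start: taken
after LOAD R0, [R4]: R0=M[224]=-1
after OR R3, R0: R3=8|(-1)=-1
after LOAD R3, [R4]: R3=M[224]=-1
after AND R0, R3: R0=(-1)&(-1)=-1
after ADD R4, 4: R4=224+4=228
after SUB R5, 1: R5=7-1=6
CMP R5, 6  (cmp 6,6)
JGT start: not taken
after SUB R0, R3: R0=(-1)-(-1)=0
STORE R0, [212] → M[212]=0
halt.
Total executed instructions: 63.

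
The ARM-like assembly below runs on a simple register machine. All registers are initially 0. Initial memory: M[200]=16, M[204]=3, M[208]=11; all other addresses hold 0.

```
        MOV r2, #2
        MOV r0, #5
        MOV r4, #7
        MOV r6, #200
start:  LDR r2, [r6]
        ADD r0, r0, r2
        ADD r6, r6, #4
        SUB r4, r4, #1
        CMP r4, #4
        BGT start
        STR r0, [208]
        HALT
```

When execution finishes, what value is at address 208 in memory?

35

r2=2
r0=5
r4=7
r6=200
r2=M[200]=16
r0=5+16=21
r6=200+4=204
r4=7-1=6
CMP r4, #4  (cmp 6,4)
BGT start: taken
r2=M[204]=3
r0=21+3=24
r6=204+4=208
r4=6-1=5
CMP r4, #4  (cmp 5,4)
BGT start: taken
r2=M[208]=11
r0=24+11=35
r6=208+4=212
r4=5-1=4
CMP r4, #4  (cmp 4,4)
BGT start: not taken
STR r0, [208] → M[208]=35
halt.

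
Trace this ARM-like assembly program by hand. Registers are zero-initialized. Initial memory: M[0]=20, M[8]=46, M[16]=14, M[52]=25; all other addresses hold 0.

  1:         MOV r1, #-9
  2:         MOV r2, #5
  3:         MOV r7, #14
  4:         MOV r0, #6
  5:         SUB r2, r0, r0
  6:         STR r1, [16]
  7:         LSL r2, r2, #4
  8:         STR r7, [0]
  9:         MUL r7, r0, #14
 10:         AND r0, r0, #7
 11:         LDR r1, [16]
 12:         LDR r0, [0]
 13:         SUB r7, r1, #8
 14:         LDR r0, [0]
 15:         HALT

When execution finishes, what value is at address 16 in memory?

MOV r1, #-9 → r1=-9
MOV r2, #5 → r2=5
MOV r7, #14 → r7=14
MOV r0, #6 → r0=6
SUB r2, r0, r0 → r2=6-6=0
STR r1, [16] → M[16]=-9
LSL r2, r2, #4 → r2=0<<4=0
STR r7, [0] → M[0]=14
MUL r7, r0, #14 → r7=6*14=84
AND r0, r0, #7 → r0=6&7=6
LDR r1, [16] → r1=M[16]=-9
LDR r0, [0] → r0=M[0]=14
SUB r7, r1, #8 → r7=(-9)-8=-17
LDR r0, [0] → r0=M[0]=14
halt.

-9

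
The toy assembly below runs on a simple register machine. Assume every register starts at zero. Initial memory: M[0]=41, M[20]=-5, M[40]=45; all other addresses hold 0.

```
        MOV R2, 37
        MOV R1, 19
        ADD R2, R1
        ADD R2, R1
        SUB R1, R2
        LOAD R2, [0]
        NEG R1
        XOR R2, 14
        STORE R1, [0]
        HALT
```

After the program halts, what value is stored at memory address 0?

MOV R2, 37 → R2=37
MOV R1, 19 → R1=19
ADD R2, R1 → R2=37+19=56
ADD R2, R1 → R2=56+19=75
SUB R1, R2 → R1=19-75=-56
LOAD R2, [0] → R2=M[0]=41
NEG R1 → R1=-(-56)=56
XOR R2, 14 → R2=41^14=39
STORE R1, [0] → M[0]=56
halt.

56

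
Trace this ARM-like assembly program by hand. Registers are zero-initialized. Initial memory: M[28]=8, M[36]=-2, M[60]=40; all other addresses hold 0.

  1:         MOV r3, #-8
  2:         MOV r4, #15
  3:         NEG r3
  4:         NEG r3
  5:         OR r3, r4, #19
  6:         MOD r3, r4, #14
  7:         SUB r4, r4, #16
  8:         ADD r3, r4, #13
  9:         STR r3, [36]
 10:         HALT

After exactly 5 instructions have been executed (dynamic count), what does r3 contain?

MOV r3, #-8 → r3=-8
MOV r4, #15 → r4=15
NEG r3 → r3=-(-8)=8
NEG r3 → r3=-(8)=-8
OR r3, r4, #19 → r3=15|19=31
After step 5: r3 = 31.

31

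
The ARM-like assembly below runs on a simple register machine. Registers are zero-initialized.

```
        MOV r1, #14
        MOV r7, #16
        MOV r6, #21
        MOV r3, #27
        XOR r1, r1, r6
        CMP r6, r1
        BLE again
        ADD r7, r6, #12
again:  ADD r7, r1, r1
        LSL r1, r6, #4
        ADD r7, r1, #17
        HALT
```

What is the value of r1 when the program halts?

r1=14
r7=16
r6=21
r3=27
r1=14^21=27
CMP r6, r1  (cmp 21,27)
BLE again: taken
r7=27+27=54
r1=21<<4=336
r7=336+17=353
halt.

336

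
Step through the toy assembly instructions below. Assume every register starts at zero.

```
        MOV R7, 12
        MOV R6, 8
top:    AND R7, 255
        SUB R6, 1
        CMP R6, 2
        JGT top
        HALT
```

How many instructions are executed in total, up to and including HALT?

after MOV R7, 12: R7=12
after MOV R6, 8: R6=8
after AND R7, 255: R7=12&255=12
after SUB R6, 1: R6=8-1=7
CMP R6, 2  (cmp 7,2)
JGT top: taken
after AND R7, 255: R7=12&255=12
after SUB R6, 1: R6=7-1=6
CMP R6, 2  (cmp 6,2)
JGT top: taken
after AND R7, 255: R7=12&255=12
after SUB R6, 1: R6=6-1=5
CMP R6, 2  (cmp 5,2)
JGT top: taken
after AND R7, 255: R7=12&255=12
after SUB R6, 1: R6=5-1=4
CMP R6, 2  (cmp 4,2)
JGT top: taken
after AND R7, 255: R7=12&255=12
after SUB R6, 1: R6=4-1=3
CMP R6, 2  (cmp 3,2)
JGT top: taken
after AND R7, 255: R7=12&255=12
after SUB R6, 1: R6=3-1=2
CMP R6, 2  (cmp 2,2)
JGT top: not taken
halt.
Total executed instructions: 27.

27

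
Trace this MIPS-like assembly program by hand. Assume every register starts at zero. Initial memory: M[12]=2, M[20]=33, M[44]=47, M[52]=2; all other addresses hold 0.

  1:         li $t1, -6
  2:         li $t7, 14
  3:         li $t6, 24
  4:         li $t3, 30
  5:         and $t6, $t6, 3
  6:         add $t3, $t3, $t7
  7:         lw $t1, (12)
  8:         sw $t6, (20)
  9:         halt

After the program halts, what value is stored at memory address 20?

0

after li $t1, -6: $t1=-6
after li $t7, 14: $t7=14
after li $t6, 24: $t6=24
after li $t3, 30: $t3=30
after and $t6, $t6, 3: $t6=24&3=0
after add $t3, $t3, $t7: $t3=30+14=44
after lw $t1, (12): $t1=M[12]=2
sw $t6, (20) → M[20]=0
halt.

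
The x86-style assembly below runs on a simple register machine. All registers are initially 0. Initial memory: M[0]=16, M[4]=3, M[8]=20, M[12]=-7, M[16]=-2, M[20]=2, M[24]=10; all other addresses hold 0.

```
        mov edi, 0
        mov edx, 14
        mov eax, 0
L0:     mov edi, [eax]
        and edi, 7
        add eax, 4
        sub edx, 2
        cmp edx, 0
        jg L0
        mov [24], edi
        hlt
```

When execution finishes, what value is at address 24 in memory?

2

mov edi, 0 → edi=0
mov edx, 14 → edx=14
mov eax, 0 → eax=0
mov edi, [eax] → edi=M[0]=16
and edi, 7 → edi=16&7=0
add eax, 4 → eax=0+4=4
sub edx, 2 → edx=14-2=12
cmp edx, 0  (cmp 12,0)
jg L0: taken
mov edi, [eax] → edi=M[4]=3
and edi, 7 → edi=3&7=3
add eax, 4 → eax=4+4=8
sub edx, 2 → edx=12-2=10
cmp edx, 0  (cmp 10,0)
jg L0: taken
mov edi, [eax] → edi=M[8]=20
and edi, 7 → edi=20&7=4
add eax, 4 → eax=8+4=12
sub edx, 2 → edx=10-2=8
cmp edx, 0  (cmp 8,0)
jg L0: taken
mov edi, [eax] → edi=M[12]=-7
and edi, 7 → edi=(-7)&7=1
add eax, 4 → eax=12+4=16
sub edx, 2 → edx=8-2=6
cmp edx, 0  (cmp 6,0)
jg L0: taken
mov edi, [eax] → edi=M[16]=-2
and edi, 7 → edi=(-2)&7=6
add eax, 4 → eax=16+4=20
sub edx, 2 → edx=6-2=4
cmp edx, 0  (cmp 4,0)
jg L0: taken
mov edi, [eax] → edi=M[20]=2
and edi, 7 → edi=2&7=2
add eax, 4 → eax=20+4=24
sub edx, 2 → edx=4-2=2
cmp edx, 0  (cmp 2,0)
jg L0: taken
mov edi, [eax] → edi=M[24]=10
and edi, 7 → edi=10&7=2
add eax, 4 → eax=24+4=28
sub edx, 2 → edx=2-2=0
cmp edx, 0  (cmp 0,0)
jg L0: not taken
mov [24], edi → M[24]=2
halt.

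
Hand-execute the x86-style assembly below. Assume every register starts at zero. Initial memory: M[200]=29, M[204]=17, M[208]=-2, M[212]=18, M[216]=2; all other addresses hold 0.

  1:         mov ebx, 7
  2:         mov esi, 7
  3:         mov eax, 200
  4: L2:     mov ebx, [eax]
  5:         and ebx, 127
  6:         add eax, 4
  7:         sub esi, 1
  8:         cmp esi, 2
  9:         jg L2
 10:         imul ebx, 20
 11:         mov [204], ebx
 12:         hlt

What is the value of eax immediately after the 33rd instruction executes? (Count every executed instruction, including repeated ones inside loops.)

ebx=7
esi=7
eax=200
ebx=M[200]=29
ebx=29&127=29
eax=200+4=204
esi=7-1=6
cmp esi, 2  (cmp 6,2)
jg L2: taken
ebx=M[204]=17
ebx=17&127=17
eax=204+4=208
esi=6-1=5
cmp esi, 2  (cmp 5,2)
jg L2: taken
ebx=M[208]=-2
ebx=(-2)&127=126
eax=208+4=212
esi=5-1=4
cmp esi, 2  (cmp 4,2)
jg L2: taken
ebx=M[212]=18
ebx=18&127=18
eax=212+4=216
esi=4-1=3
cmp esi, 2  (cmp 3,2)
jg L2: taken
ebx=M[216]=2
ebx=2&127=2
eax=216+4=220
esi=3-1=2
cmp esi, 2  (cmp 2,2)
jg L2: not taken
After step 33: eax = 220.

220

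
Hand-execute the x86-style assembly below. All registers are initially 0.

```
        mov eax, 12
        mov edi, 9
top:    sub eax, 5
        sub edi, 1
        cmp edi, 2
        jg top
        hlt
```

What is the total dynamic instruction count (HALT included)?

31

eax=12
edi=9
eax=12-5=7
edi=9-1=8
cmp edi, 2  (cmp 8,2)
jg top: taken
eax=7-5=2
edi=8-1=7
cmp edi, 2  (cmp 7,2)
jg top: taken
eax=2-5=-3
edi=7-1=6
cmp edi, 2  (cmp 6,2)
jg top: taken
eax=(-3)-5=-8
edi=6-1=5
cmp edi, 2  (cmp 5,2)
jg top: taken
eax=(-8)-5=-13
edi=5-1=4
cmp edi, 2  (cmp 4,2)
jg top: taken
eax=(-13)-5=-18
edi=4-1=3
cmp edi, 2  (cmp 3,2)
jg top: taken
eax=(-18)-5=-23
edi=3-1=2
cmp edi, 2  (cmp 2,2)
jg top: not taken
halt.
Total executed instructions: 31.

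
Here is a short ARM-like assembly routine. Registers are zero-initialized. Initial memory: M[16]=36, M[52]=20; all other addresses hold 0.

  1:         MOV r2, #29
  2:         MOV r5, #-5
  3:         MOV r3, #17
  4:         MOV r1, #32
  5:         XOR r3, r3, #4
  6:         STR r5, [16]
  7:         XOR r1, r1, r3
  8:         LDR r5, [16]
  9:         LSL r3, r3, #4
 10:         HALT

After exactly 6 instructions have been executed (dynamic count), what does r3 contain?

r2=29
r5=-5
r3=17
r1=32
r3=17^4=21
STR r5, [16] → M[16]=-5
After step 6: r3 = 21.

21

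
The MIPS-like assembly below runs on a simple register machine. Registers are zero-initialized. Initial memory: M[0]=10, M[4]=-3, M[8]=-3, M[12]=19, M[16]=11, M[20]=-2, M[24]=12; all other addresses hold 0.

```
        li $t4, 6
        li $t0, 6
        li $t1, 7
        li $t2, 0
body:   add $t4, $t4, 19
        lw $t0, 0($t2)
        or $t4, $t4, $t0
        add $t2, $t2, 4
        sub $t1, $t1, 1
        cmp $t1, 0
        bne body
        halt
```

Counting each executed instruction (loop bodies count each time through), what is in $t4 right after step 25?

-1

li $t4, 6 → $t4=6
li $t0, 6 → $t0=6
li $t1, 7 → $t1=7
li $t2, 0 → $t2=0
add $t4, $t4, 19 → $t4=6+19=25
lw $t0, 0($t2) → $t0=M[0]=10
or $t4, $t4, $t0 → $t4=25|10=27
add $t2, $t2, 4 → $t2=0+4=4
sub $t1, $t1, 1 → $t1=7-1=6
cmp $t1, 0  (cmp 6,0)
bne body: taken
add $t4, $t4, 19 → $t4=27+19=46
lw $t0, 0($t2) → $t0=M[4]=-3
or $t4, $t4, $t0 → $t4=46|(-3)=-1
add $t2, $t2, 4 → $t2=4+4=8
sub $t1, $t1, 1 → $t1=6-1=5
cmp $t1, 0  (cmp 5,0)
bne body: taken
add $t4, $t4, 19 → $t4=(-1)+19=18
lw $t0, 0($t2) → $t0=M[8]=-3
or $t4, $t4, $t0 → $t4=18|(-3)=-1
add $t2, $t2, 4 → $t2=8+4=12
sub $t1, $t1, 1 → $t1=5-1=4
cmp $t1, 0  (cmp 4,0)
bne body: taken
After step 25: $t4 = -1.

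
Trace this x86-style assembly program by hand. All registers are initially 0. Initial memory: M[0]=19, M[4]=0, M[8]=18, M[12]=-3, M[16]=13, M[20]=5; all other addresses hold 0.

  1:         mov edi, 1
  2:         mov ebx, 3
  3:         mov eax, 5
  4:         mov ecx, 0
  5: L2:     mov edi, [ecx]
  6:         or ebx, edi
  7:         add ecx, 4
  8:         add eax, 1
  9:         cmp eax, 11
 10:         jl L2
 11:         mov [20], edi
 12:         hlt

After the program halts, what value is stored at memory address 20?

5

after mov edi, 1: edi=1
after mov ebx, 3: ebx=3
after mov eax, 5: eax=5
after mov ecx, 0: ecx=0
after mov edi, [ecx]: edi=M[0]=19
after or ebx, edi: ebx=3|19=19
after add ecx, 4: ecx=0+4=4
after add eax, 1: eax=5+1=6
cmp eax, 11  (cmp 6,11)
jl L2: taken
after mov edi, [ecx]: edi=M[4]=0
after or ebx, edi: ebx=19|0=19
after add ecx, 4: ecx=4+4=8
after add eax, 1: eax=6+1=7
cmp eax, 11  (cmp 7,11)
jl L2: taken
after mov edi, [ecx]: edi=M[8]=18
after or ebx, edi: ebx=19|18=19
after add ecx, 4: ecx=8+4=12
after add eax, 1: eax=7+1=8
cmp eax, 11  (cmp 8,11)
jl L2: taken
after mov edi, [ecx]: edi=M[12]=-3
after or ebx, edi: ebx=19|(-3)=-1
after add ecx, 4: ecx=12+4=16
after add eax, 1: eax=8+1=9
cmp eax, 11  (cmp 9,11)
jl L2: taken
after mov edi, [ecx]: edi=M[16]=13
after or ebx, edi: ebx=(-1)|13=-1
after add ecx, 4: ecx=16+4=20
after add eax, 1: eax=9+1=10
cmp eax, 11  (cmp 10,11)
jl L2: taken
after mov edi, [ecx]: edi=M[20]=5
after or ebx, edi: ebx=(-1)|5=-1
after add ecx, 4: ecx=20+4=24
after add eax, 1: eax=10+1=11
cmp eax, 11  (cmp 11,11)
jl L2: not taken
mov [20], edi → M[20]=5
halt.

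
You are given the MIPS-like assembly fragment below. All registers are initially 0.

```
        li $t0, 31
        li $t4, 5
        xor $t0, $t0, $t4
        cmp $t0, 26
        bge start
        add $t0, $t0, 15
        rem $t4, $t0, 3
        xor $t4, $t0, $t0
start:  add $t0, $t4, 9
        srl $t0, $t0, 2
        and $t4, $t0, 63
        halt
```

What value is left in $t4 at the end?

3

after li $t0, 31: $t0=31
after li $t4, 5: $t4=5
after xor $t0, $t0, $t4: $t0=31^5=26
cmp $t0, 26  (cmp 26,26)
bge start: taken
after add $t0, $t4, 9: $t0=5+9=14
after srl $t0, $t0, 2: $t0=14>>2=3
after and $t4, $t0, 63: $t4=3&63=3
halt.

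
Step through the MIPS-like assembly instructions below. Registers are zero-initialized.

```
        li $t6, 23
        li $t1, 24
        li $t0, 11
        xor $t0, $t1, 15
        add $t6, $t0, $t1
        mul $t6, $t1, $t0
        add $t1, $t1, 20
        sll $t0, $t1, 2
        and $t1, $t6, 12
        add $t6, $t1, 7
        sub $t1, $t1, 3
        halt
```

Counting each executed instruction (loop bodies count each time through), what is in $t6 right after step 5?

li $t6, 23 → $t6=23
li $t1, 24 → $t1=24
li $t0, 11 → $t0=11
xor $t0, $t1, 15 → $t0=24^15=23
add $t6, $t0, $t1 → $t6=23+24=47
After step 5: $t6 = 47.

47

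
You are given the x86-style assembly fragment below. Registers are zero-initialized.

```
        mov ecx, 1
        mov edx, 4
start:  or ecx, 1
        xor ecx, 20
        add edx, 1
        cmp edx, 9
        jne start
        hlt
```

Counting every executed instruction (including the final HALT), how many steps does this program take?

28

ecx=1
edx=4
ecx=1|1=1
ecx=1^20=21
edx=4+1=5
cmp edx, 9  (cmp 5,9)
jne start: taken
ecx=21|1=21
ecx=21^20=1
edx=5+1=6
cmp edx, 9  (cmp 6,9)
jne start: taken
ecx=1|1=1
ecx=1^20=21
edx=6+1=7
cmp edx, 9  (cmp 7,9)
jne start: taken
ecx=21|1=21
ecx=21^20=1
edx=7+1=8
cmp edx, 9  (cmp 8,9)
jne start: taken
ecx=1|1=1
ecx=1^20=21
edx=8+1=9
cmp edx, 9  (cmp 9,9)
jne start: not taken
halt.
Total executed instructions: 28.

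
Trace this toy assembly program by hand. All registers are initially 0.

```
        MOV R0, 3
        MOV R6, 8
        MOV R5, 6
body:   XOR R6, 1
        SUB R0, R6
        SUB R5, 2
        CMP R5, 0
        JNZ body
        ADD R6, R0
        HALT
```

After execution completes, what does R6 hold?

-14

MOV R0, 3 → R0=3
MOV R6, 8 → R6=8
MOV R5, 6 → R5=6
XOR R6, 1 → R6=8^1=9
SUB R0, R6 → R0=3-9=-6
SUB R5, 2 → R5=6-2=4
CMP R5, 0  (cmp 4,0)
JNZ body: taken
XOR R6, 1 → R6=9^1=8
SUB R0, R6 → R0=(-6)-8=-14
SUB R5, 2 → R5=4-2=2
CMP R5, 0  (cmp 2,0)
JNZ body: taken
XOR R6, 1 → R6=8^1=9
SUB R0, R6 → R0=(-14)-9=-23
SUB R5, 2 → R5=2-2=0
CMP R5, 0  (cmp 0,0)
JNZ body: not taken
ADD R6, R0 → R6=9+(-23)=-14
halt.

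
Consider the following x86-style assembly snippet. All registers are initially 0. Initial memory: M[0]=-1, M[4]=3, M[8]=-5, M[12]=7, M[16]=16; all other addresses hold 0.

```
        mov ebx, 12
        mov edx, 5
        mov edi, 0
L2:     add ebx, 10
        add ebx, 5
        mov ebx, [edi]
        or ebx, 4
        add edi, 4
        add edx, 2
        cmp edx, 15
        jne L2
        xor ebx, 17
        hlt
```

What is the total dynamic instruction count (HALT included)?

after mov ebx, 12: ebx=12
after mov edx, 5: edx=5
after mov edi, 0: edi=0
after add ebx, 10: ebx=12+10=22
after add ebx, 5: ebx=22+5=27
after mov ebx, [edi]: ebx=M[0]=-1
after or ebx, 4: ebx=(-1)|4=-1
after add edi, 4: edi=0+4=4
after add edx, 2: edx=5+2=7
cmp edx, 15  (cmp 7,15)
jne L2: taken
after add ebx, 10: ebx=(-1)+10=9
after add ebx, 5: ebx=9+5=14
after mov ebx, [edi]: ebx=M[4]=3
after or ebx, 4: ebx=3|4=7
after add edi, 4: edi=4+4=8
after add edx, 2: edx=7+2=9
cmp edx, 15  (cmp 9,15)
jne L2: taken
after add ebx, 10: ebx=7+10=17
after add ebx, 5: ebx=17+5=22
after mov ebx, [edi]: ebx=M[8]=-5
after or ebx, 4: ebx=(-5)|4=-1
after add edi, 4: edi=8+4=12
after add edx, 2: edx=9+2=11
cmp edx, 15  (cmp 11,15)
jne L2: taken
after add ebx, 10: ebx=(-1)+10=9
after add ebx, 5: ebx=9+5=14
after mov ebx, [edi]: ebx=M[12]=7
after or ebx, 4: ebx=7|4=7
after add edi, 4: edi=12+4=16
after add edx, 2: edx=11+2=13
cmp edx, 15  (cmp 13,15)
jne L2: taken
after add ebx, 10: ebx=7+10=17
after add ebx, 5: ebx=17+5=22
after mov ebx, [edi]: ebx=M[16]=16
after or ebx, 4: ebx=16|4=20
after add edi, 4: edi=16+4=20
after add edx, 2: edx=13+2=15
cmp edx, 15  (cmp 15,15)
jne L2: not taken
after xor ebx, 17: ebx=20^17=5
halt.
Total executed instructions: 45.

45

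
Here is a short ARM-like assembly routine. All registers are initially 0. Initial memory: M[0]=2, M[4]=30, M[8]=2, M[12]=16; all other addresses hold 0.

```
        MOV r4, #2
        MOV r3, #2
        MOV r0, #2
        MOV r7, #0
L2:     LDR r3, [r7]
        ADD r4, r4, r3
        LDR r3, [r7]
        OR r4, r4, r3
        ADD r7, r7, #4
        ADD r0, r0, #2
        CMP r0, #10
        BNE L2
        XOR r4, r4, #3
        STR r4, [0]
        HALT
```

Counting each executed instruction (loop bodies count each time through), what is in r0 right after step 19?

MOV r4, #2 → r4=2
MOV r3, #2 → r3=2
MOV r0, #2 → r0=2
MOV r7, #0 → r7=0
LDR r3, [r7] → r3=M[0]=2
ADD r4, r4, r3 → r4=2+2=4
LDR r3, [r7] → r3=M[0]=2
OR r4, r4, r3 → r4=4|2=6
ADD r7, r7, #4 → r7=0+4=4
ADD r0, r0, #2 → r0=2+2=4
CMP r0, #10  (cmp 4,10)
BNE L2: taken
LDR r3, [r7] → r3=M[4]=30
ADD r4, r4, r3 → r4=6+30=36
LDR r3, [r7] → r3=M[4]=30
OR r4, r4, r3 → r4=36|30=62
ADD r7, r7, #4 → r7=4+4=8
ADD r0, r0, #2 → r0=4+2=6
CMP r0, #10  (cmp 6,10)
After step 19: r0 = 6.

6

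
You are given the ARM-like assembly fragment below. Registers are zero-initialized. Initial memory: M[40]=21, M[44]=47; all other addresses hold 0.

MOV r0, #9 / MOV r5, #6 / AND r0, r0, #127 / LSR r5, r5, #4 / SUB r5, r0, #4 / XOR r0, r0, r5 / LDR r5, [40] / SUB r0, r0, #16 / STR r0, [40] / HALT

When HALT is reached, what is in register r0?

-4

after MOV r0, #9: r0=9
after MOV r5, #6: r5=6
after AND r0, r0, #127: r0=9&127=9
after LSR r5, r5, #4: r5=6>>4=0
after SUB r5, r0, #4: r5=9-4=5
after XOR r0, r0, r5: r0=9^5=12
after LDR r5, [40]: r5=M[40]=21
after SUB r0, r0, #16: r0=12-16=-4
STR r0, [40] → M[40]=-4
halt.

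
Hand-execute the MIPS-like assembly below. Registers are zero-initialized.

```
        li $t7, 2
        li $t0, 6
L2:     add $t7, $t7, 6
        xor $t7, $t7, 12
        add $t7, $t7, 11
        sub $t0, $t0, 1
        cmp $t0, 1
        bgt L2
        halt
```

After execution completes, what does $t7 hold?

after li $t7, 2: $t7=2
after li $t0, 6: $t0=6
after add $t7, $t7, 6: $t7=2+6=8
after xor $t7, $t7, 12: $t7=8^12=4
after add $t7, $t7, 11: $t7=4+11=15
after sub $t0, $t0, 1: $t0=6-1=5
cmp $t0, 1  (cmp 5,1)
bgt L2: taken
after add $t7, $t7, 6: $t7=15+6=21
after xor $t7, $t7, 12: $t7=21^12=25
after add $t7, $t7, 11: $t7=25+11=36
after sub $t0, $t0, 1: $t0=5-1=4
cmp $t0, 1  (cmp 4,1)
bgt L2: taken
after add $t7, $t7, 6: $t7=36+6=42
after xor $t7, $t7, 12: $t7=42^12=38
after add $t7, $t7, 11: $t7=38+11=49
after sub $t0, $t0, 1: $t0=4-1=3
cmp $t0, 1  (cmp 3,1)
bgt L2: taken
after add $t7, $t7, 6: $t7=49+6=55
after xor $t7, $t7, 12: $t7=55^12=59
after add $t7, $t7, 11: $t7=59+11=70
after sub $t0, $t0, 1: $t0=3-1=2
cmp $t0, 1  (cmp 2,1)
bgt L2: taken
after add $t7, $t7, 6: $t7=70+6=76
after xor $t7, $t7, 12: $t7=76^12=64
after add $t7, $t7, 11: $t7=64+11=75
after sub $t0, $t0, 1: $t0=2-1=1
cmp $t0, 1  (cmp 1,1)
bgt L2: not taken
halt.

75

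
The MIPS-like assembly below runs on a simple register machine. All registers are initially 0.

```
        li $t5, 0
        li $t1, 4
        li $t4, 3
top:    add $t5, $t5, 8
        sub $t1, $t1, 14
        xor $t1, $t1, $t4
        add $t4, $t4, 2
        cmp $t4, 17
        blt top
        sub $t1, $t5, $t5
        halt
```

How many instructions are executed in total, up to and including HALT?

47

after li $t5, 0: $t5=0
after li $t1, 4: $t1=4
after li $t4, 3: $t4=3
after add $t5, $t5, 8: $t5=0+8=8
after sub $t1, $t1, 14: $t1=4-14=-10
after xor $t1, $t1, $t4: $t1=(-10)^3=-11
after add $t4, $t4, 2: $t4=3+2=5
cmp $t4, 17  (cmp 5,17)
blt top: taken
after add $t5, $t5, 8: $t5=8+8=16
after sub $t1, $t1, 14: $t1=(-11)-14=-25
after xor $t1, $t1, $t4: $t1=(-25)^5=-30
after add $t4, $t4, 2: $t4=5+2=7
cmp $t4, 17  (cmp 7,17)
blt top: taken
after add $t5, $t5, 8: $t5=16+8=24
after sub $t1, $t1, 14: $t1=(-30)-14=-44
after xor $t1, $t1, $t4: $t1=(-44)^7=-45
after add $t4, $t4, 2: $t4=7+2=9
cmp $t4, 17  (cmp 9,17)
blt top: taken
after add $t5, $t5, 8: $t5=24+8=32
after sub $t1, $t1, 14: $t1=(-45)-14=-59
after xor $t1, $t1, $t4: $t1=(-59)^9=-52
after add $t4, $t4, 2: $t4=9+2=11
cmp $t4, 17  (cmp 11,17)
blt top: taken
after add $t5, $t5, 8: $t5=32+8=40
after sub $t1, $t1, 14: $t1=(-52)-14=-66
after xor $t1, $t1, $t4: $t1=(-66)^11=-75
after add $t4, $t4, 2: $t4=11+2=13
cmp $t4, 17  (cmp 13,17)
blt top: taken
after add $t5, $t5, 8: $t5=40+8=48
after sub $t1, $t1, 14: $t1=(-75)-14=-89
after xor $t1, $t1, $t4: $t1=(-89)^13=-86
after add $t4, $t4, 2: $t4=13+2=15
cmp $t4, 17  (cmp 15,17)
blt top: taken
after add $t5, $t5, 8: $t5=48+8=56
after sub $t1, $t1, 14: $t1=(-86)-14=-100
after xor $t1, $t1, $t4: $t1=(-100)^15=-109
after add $t4, $t4, 2: $t4=15+2=17
cmp $t4, 17  (cmp 17,17)
blt top: not taken
after sub $t1, $t5, $t5: $t1=56-56=0
halt.
Total executed instructions: 47.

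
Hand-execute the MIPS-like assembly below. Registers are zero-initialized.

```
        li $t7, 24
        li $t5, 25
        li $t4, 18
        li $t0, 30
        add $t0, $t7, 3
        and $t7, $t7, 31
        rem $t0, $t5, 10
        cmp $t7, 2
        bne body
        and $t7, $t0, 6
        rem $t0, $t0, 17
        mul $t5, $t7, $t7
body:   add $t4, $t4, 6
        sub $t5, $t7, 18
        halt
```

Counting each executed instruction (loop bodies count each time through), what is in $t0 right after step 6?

li $t7, 24 → $t7=24
li $t5, 25 → $t5=25
li $t4, 18 → $t4=18
li $t0, 30 → $t0=30
add $t0, $t7, 3 → $t0=24+3=27
and $t7, $t7, 31 → $t7=24&31=24
After step 6: $t0 = 27.

27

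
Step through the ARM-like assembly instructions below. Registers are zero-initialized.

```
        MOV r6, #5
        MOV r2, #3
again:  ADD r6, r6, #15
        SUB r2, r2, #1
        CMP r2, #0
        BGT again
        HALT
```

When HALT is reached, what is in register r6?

after MOV r6, #5: r6=5
after MOV r2, #3: r2=3
after ADD r6, r6, #15: r6=5+15=20
after SUB r2, r2, #1: r2=3-1=2
CMP r2, #0  (cmp 2,0)
BGT again: taken
after ADD r6, r6, #15: r6=20+15=35
after SUB r2, r2, #1: r2=2-1=1
CMP r2, #0  (cmp 1,0)
BGT again: taken
after ADD r6, r6, #15: r6=35+15=50
after SUB r2, r2, #1: r2=1-1=0
CMP r2, #0  (cmp 0,0)
BGT again: not taken
halt.

50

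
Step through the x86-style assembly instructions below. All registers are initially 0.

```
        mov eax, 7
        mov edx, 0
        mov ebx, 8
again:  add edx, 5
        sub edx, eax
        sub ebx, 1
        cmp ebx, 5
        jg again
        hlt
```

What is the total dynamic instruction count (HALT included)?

19

mov eax, 7 → eax=7
mov edx, 0 → edx=0
mov ebx, 8 → ebx=8
add edx, 5 → edx=0+5=5
sub edx, eax → edx=5-7=-2
sub ebx, 1 → ebx=8-1=7
cmp ebx, 5  (cmp 7,5)
jg again: taken
add edx, 5 → edx=(-2)+5=3
sub edx, eax → edx=3-7=-4
sub ebx, 1 → ebx=7-1=6
cmp ebx, 5  (cmp 6,5)
jg again: taken
add edx, 5 → edx=(-4)+5=1
sub edx, eax → edx=1-7=-6
sub ebx, 1 → ebx=6-1=5
cmp ebx, 5  (cmp 5,5)
jg again: not taken
halt.
Total executed instructions: 19.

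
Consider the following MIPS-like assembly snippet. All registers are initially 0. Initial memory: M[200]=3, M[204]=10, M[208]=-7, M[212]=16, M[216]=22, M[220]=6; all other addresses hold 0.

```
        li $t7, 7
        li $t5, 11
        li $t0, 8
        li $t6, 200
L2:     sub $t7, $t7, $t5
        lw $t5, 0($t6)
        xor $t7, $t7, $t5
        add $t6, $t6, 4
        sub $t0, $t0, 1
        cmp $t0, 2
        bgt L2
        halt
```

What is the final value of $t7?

-46

after li $t7, 7: $t7=7
after li $t5, 11: $t5=11
after li $t0, 8: $t0=8
after li $t6, 200: $t6=200
after sub $t7, $t7, $t5: $t7=7-11=-4
after lw $t5, 0($t6): $t5=M[200]=3
after xor $t7, $t7, $t5: $t7=(-4)^3=-1
after add $t6, $t6, 4: $t6=200+4=204
after sub $t0, $t0, 1: $t0=8-1=7
cmp $t0, 2  (cmp 7,2)
bgt L2: taken
after sub $t7, $t7, $t5: $t7=(-1)-3=-4
after lw $t5, 0($t6): $t5=M[204]=10
after xor $t7, $t7, $t5: $t7=(-4)^10=-10
after add $t6, $t6, 4: $t6=204+4=208
after sub $t0, $t0, 1: $t0=7-1=6
cmp $t0, 2  (cmp 6,2)
bgt L2: taken
after sub $t7, $t7, $t5: $t7=(-10)-10=-20
after lw $t5, 0($t6): $t5=M[208]=-7
after xor $t7, $t7, $t5: $t7=(-20)^(-7)=21
after add $t6, $t6, 4: $t6=208+4=212
after sub $t0, $t0, 1: $t0=6-1=5
cmp $t0, 2  (cmp 5,2)
bgt L2: taken
after sub $t7, $t7, $t5: $t7=21-(-7)=28
after lw $t5, 0($t6): $t5=M[212]=16
after xor $t7, $t7, $t5: $t7=28^16=12
after add $t6, $t6, 4: $t6=212+4=216
after sub $t0, $t0, 1: $t0=5-1=4
cmp $t0, 2  (cmp 4,2)
bgt L2: taken
after sub $t7, $t7, $t5: $t7=12-16=-4
after lw $t5, 0($t6): $t5=M[216]=22
after xor $t7, $t7, $t5: $t7=(-4)^22=-22
after add $t6, $t6, 4: $t6=216+4=220
after sub $t0, $t0, 1: $t0=4-1=3
cmp $t0, 2  (cmp 3,2)
bgt L2: taken
after sub $t7, $t7, $t5: $t7=(-22)-22=-44
after lw $t5, 0($t6): $t5=M[220]=6
after xor $t7, $t7, $t5: $t7=(-44)^6=-46
after add $t6, $t6, 4: $t6=220+4=224
after sub $t0, $t0, 1: $t0=3-1=2
cmp $t0, 2  (cmp 2,2)
bgt L2: not taken
halt.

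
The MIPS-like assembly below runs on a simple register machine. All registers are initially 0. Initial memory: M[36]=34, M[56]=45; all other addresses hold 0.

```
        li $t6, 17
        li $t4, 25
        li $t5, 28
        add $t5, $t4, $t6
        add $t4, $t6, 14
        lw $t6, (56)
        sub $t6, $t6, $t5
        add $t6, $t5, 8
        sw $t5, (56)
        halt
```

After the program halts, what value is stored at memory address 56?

42

$t6=17
$t4=25
$t5=28
$t5=25+17=42
$t4=17+14=31
$t6=M[56]=45
$t6=45-42=3
$t6=42+8=50
sw $t5, (56) → M[56]=42
halt.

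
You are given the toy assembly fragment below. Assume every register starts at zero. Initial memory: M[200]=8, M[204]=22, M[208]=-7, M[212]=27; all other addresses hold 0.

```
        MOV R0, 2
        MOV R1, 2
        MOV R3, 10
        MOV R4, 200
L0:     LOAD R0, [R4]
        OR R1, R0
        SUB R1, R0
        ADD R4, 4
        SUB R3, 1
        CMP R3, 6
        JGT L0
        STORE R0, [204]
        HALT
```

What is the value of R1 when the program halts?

after MOV R0, 2: R0=2
after MOV R1, 2: R1=2
after MOV R3, 10: R3=10
after MOV R4, 200: R4=200
after LOAD R0, [R4]: R0=M[200]=8
after OR R1, R0: R1=2|8=10
after SUB R1, R0: R1=10-8=2
after ADD R4, 4: R4=200+4=204
after SUB R3, 1: R3=10-1=9
CMP R3, 6  (cmp 9,6)
JGT L0: taken
after LOAD R0, [R4]: R0=M[204]=22
after OR R1, R0: R1=2|22=22
after SUB R1, R0: R1=22-22=0
after ADD R4, 4: R4=204+4=208
after SUB R3, 1: R3=9-1=8
CMP R3, 6  (cmp 8,6)
JGT L0: taken
after LOAD R0, [R4]: R0=M[208]=-7
after OR R1, R0: R1=0|(-7)=-7
after SUB R1, R0: R1=(-7)-(-7)=0
after ADD R4, 4: R4=208+4=212
after SUB R3, 1: R3=8-1=7
CMP R3, 6  (cmp 7,6)
JGT L0: taken
after LOAD R0, [R4]: R0=M[212]=27
after OR R1, R0: R1=0|27=27
after SUB R1, R0: R1=27-27=0
after ADD R4, 4: R4=212+4=216
after SUB R3, 1: R3=7-1=6
CMP R3, 6  (cmp 6,6)
JGT L0: not taken
STORE R0, [204] → M[204]=27
halt.

0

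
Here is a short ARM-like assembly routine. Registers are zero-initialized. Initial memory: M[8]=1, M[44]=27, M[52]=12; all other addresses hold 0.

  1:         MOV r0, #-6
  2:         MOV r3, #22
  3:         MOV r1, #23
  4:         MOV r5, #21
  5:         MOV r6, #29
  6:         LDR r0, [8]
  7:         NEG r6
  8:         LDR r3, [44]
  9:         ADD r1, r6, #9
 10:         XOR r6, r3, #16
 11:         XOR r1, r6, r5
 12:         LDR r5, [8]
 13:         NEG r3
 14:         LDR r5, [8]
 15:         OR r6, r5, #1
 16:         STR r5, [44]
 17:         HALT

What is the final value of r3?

-27

r0=-6
r3=22
r1=23
r5=21
r6=29
r0=M[8]=1
r6=-(29)=-29
r3=M[44]=27
r1=(-29)+9=-20
r6=27^16=11
r1=11^21=30
r5=M[8]=1
r3=-(27)=-27
r5=M[8]=1
r6=1|1=1
STR r5, [44] → M[44]=1
halt.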